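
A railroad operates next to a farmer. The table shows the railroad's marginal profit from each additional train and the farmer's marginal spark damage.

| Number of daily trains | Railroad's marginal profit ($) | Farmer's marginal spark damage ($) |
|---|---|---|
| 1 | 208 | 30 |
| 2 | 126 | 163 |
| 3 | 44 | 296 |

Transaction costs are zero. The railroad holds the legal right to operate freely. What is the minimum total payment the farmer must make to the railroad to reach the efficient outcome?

Left alone the railroad would choose level 3 (marginal profit stays positive).
Efficient level: k* = 1 (marginal profit ≥ marginal spark damage through 1).
The farmer must at least cover the railroad's forgone profit from cutting 3→1: 126 + 44 = 170.

$170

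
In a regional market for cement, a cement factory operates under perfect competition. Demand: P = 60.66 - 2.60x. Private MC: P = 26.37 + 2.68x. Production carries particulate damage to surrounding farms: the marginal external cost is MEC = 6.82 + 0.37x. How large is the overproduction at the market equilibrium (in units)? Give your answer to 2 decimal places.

1.63 units

Market equilibrium (private): 26.37 + 2.68x = 60.66 - 2.60x → x_m = 6.4943.
Social marginal cost = private MC + MEC = 33.19 + 3.05x.
Set SMC = demand: 33.19 + 3.05x = 60.66 - 2.60x → x* = 4.8619.
Gap = |6.4943 − 4.8619| = 1.6324.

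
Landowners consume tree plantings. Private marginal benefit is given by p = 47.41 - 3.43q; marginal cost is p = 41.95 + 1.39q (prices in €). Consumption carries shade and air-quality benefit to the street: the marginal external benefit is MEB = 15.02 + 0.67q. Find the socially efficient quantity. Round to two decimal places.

q* = 4.93

Social marginal benefit = demand + MEB = 62.43 - 2.76q.
Set SMB = MC: 62.43 - 2.76q = 41.95 + 1.39q → q* = 4.9349.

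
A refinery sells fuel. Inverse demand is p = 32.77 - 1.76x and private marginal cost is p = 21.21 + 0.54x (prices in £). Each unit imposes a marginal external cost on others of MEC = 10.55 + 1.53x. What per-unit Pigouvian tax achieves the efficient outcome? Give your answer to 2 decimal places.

tax = £10.95 per unit

Social marginal cost = private MC + MEC = 31.76 + 2.07x.
Set SMC = demand: 31.76 + 2.07x = 32.77 - 1.76x → x* = 0.2637.
The Pigouvian tax equals MEC at x*: 10.55 + 1.53×0.2637 = 10.9535.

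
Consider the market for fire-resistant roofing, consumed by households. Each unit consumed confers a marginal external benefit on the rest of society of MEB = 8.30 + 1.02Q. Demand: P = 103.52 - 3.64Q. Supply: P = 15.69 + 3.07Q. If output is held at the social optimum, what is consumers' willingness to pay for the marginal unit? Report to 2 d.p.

P = 42.02

Social marginal benefit = demand + MEB = 111.82 - 2.62Q.
Set SMB = MC: 111.82 - 2.62Q = 15.69 + 3.07Q → Q* = 16.8946.
Consumer price on the demand curve at Q*: 103.52 − 3.64×16.8946 = 42.0237.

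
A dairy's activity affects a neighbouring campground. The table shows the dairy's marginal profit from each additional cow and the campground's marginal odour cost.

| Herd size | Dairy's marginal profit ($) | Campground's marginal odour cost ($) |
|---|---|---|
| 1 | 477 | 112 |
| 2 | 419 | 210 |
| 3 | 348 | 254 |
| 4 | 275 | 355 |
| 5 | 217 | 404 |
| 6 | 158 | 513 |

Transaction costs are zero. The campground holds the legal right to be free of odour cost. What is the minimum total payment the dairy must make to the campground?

$576

Efficient level: marginal profit ≥ marginal odour cost through level 3, so k* = 3.
With the campground holding the right, the dairy must at least compensate total damage at k*: 112 + 210 + 254 = 576.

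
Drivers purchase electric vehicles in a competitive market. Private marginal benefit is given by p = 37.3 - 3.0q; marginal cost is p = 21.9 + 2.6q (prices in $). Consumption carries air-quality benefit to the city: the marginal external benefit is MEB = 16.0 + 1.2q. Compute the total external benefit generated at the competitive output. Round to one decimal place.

$48.5

Market equilibrium (private): 21.9 + 2.6q = 37.3 - 3.0q → q_m = 2.7500.
Total external benefit = ∫₀^{q_m} (16.0 + 1.2q) dq = 16.0×2.7500 + ½×1.2×2.7500² = 48.5375.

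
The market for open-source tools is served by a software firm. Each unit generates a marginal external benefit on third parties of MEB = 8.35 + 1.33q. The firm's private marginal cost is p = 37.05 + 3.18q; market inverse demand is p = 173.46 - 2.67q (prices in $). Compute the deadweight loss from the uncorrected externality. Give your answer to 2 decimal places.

DWL = $171.40

Market equilibrium (private): 37.05 + 3.18q = 173.46 - 2.67q → q_m = 23.3179.
Social marginal cost = private MC − MEB = 28.70 + 1.85q.
Set SMC = demand: 28.70 + 1.85q = 173.46 - 2.67q → q* = 32.0265.
Height of the DWL triangle at q_m is demand(q_m) − SMC(q_m) = MEB(q_m) = 39.3629.
DWL = ½ × 8.7086 × 39.3629 = 171.3979.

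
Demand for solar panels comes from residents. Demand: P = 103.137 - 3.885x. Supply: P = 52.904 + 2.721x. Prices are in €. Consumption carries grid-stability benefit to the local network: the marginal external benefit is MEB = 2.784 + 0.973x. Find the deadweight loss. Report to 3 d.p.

DWL = €9.204

Market equilibrium (private): 52.904 + 2.721x = 103.137 - 3.885x → x_m = 7.6041.
Social marginal benefit = demand + MEB = 105.921 - 2.912x.
Set SMB = MC: 105.921 - 2.912x = 52.904 + 2.721x → x* = 9.4119.
Height of the DWL triangle at x_m is SMB(x_m) − MC(x_m) = MEB(x_m) = 10.1828.
DWL = ½ × 1.8078 × 10.1828 = 9.2042.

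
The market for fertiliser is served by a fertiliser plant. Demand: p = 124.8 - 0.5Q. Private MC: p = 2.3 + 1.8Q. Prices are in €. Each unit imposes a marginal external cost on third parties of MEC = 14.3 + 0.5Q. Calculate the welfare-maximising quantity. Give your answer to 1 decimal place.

Q* = 38.6

Social marginal cost = private MC + MEC = 16.6 + 2.3Q.
Set SMC = demand: 16.6 + 2.3Q = 124.8 - 0.5Q → Q* = 38.6429.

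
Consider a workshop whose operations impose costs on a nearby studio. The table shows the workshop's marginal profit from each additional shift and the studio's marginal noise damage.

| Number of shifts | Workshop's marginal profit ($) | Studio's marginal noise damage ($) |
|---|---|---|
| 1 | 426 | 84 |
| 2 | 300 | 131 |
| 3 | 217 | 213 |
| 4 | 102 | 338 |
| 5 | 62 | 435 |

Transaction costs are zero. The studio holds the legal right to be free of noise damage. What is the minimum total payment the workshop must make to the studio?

$428

Efficient level: marginal profit ≥ marginal noise damage through level 3, so k* = 3.
With the studio holding the right, the workshop must at least compensate total damage at k*: 84 + 131 + 213 = 428.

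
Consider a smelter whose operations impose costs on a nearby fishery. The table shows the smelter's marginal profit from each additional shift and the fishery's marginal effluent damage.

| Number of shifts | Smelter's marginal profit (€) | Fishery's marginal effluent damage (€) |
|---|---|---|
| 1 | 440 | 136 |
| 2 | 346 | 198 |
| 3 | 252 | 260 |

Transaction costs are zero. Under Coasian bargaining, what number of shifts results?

Bargaining reaches the level where marginal profit last exceeds marginal effluent damage.
That holds through level 2 (346 ≥ 198) but not at 3 (252 < 260).

2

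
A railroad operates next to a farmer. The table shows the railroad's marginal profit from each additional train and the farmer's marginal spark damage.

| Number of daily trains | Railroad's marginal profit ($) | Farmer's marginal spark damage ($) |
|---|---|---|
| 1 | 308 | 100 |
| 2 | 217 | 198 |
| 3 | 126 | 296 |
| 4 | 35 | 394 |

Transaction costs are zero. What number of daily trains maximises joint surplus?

Bargaining reaches the level where marginal profit last exceeds marginal spark damage.
That holds through level 2 (217 ≥ 198) but not at 3 (126 < 296).

2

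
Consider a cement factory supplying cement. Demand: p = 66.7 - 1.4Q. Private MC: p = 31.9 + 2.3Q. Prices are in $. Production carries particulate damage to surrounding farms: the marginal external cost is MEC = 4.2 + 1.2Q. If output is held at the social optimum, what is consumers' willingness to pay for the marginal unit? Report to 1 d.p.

Social marginal cost = private MC + MEC = 36.1 + 3.5Q.
Set SMC = demand: 36.1 + 3.5Q = 66.7 - 1.4Q → Q* = 6.2449.
Consumer price on the demand curve at Q*: 66.7 − 1.4×6.2449 = 57.9571.

P = $58.0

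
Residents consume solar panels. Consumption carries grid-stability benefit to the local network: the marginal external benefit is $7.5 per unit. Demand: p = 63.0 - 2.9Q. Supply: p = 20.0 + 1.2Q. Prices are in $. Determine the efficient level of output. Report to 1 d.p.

Social marginal benefit = demand + MEB = 70.5 - 2.9Q.
Set SMB = MC: 70.5 - 2.9Q = 20.0 + 1.2Q → Q* = 12.3171.

Q* = 12.3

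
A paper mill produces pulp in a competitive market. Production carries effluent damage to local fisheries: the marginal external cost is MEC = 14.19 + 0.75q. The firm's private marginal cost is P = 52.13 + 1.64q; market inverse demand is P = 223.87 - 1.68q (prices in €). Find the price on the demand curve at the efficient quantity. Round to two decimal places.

P = €158.84

Social marginal cost = private MC + MEC = 66.32 + 2.39q.
Set SMC = demand: 66.32 + 2.39q = 223.87 - 1.68q → q* = 38.7101.
Consumer price on the demand curve at q*: 223.87 − 1.68×38.7101 = 158.8370.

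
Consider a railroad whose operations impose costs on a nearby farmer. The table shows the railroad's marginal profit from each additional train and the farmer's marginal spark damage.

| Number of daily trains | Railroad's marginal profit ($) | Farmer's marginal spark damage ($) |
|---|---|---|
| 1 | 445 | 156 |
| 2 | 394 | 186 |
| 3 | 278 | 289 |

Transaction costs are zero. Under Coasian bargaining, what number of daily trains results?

Bargaining reaches the level where marginal profit last exceeds marginal spark damage.
That holds through level 2 (394 ≥ 186) but not at 3 (278 < 289).

2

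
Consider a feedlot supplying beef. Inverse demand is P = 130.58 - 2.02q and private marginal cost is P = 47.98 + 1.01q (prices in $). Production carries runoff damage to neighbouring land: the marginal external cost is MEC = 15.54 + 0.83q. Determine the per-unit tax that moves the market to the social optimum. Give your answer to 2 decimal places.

Social marginal cost = private MC + MEC = 63.52 + 1.84q.
Set SMC = demand: 63.52 + 1.84q = 130.58 - 2.02q → q* = 17.3731.
The Pigouvian tax equals MEC at q*: 15.54 + 0.83×17.3731 = 29.9597.

tax = $29.96 per unit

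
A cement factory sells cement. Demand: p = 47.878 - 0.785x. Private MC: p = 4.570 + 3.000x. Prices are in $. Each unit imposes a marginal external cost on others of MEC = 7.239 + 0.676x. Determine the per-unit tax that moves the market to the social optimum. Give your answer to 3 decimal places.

Social marginal cost = private MC + MEC = 11.809 + 3.676x.
Set SMC = demand: 11.809 + 3.676x = 47.878 - 0.785x → x* = 8.0854.
The Pigouvian tax equals MEC at x*: 7.239 + 0.676×8.0854 = 12.7047.

tax = $12.705 per unit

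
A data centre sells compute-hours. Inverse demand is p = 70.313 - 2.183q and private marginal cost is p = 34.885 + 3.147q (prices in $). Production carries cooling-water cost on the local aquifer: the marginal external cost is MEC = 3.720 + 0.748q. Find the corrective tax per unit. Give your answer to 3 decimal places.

Social marginal cost = private MC + MEC = 38.605 + 3.895q.
Set SMC = demand: 38.605 + 3.895q = 70.313 - 2.183q → q* = 5.2168.
The Pigouvian tax equals MEC at q*: 3.720 + 0.748×5.2168 = 7.6222.

tax = $7.622 per unit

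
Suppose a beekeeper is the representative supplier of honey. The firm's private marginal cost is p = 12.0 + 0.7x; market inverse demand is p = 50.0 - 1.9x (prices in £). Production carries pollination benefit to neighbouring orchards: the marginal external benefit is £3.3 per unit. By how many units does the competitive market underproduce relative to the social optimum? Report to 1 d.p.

1.3 units

Market equilibrium (private): 12.0 + 0.7x = 50.0 - 1.9x → x_m = 14.6154.
Social marginal cost = private MC − MEB = 8.7 + 0.7x.
Set SMC = demand: 8.7 + 0.7x = 50.0 - 1.9x → x* = 15.8846.
Gap = |14.6154 − 15.8846| = 1.2692.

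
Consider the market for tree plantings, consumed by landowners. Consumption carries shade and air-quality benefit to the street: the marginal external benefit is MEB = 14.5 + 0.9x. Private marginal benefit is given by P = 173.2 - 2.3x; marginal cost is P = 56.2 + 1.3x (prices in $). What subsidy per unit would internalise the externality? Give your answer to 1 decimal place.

Social marginal benefit = demand + MEB = 187.7 - 1.4x.
Set SMB = MC: 187.7 - 1.4x = 56.2 + 1.3x → x* = 48.7037.
The Pigouvian subsidy equals MEB at x*: 14.5 + 0.9×48.7037 = 58.3333.

subsidy = $58.3 per unit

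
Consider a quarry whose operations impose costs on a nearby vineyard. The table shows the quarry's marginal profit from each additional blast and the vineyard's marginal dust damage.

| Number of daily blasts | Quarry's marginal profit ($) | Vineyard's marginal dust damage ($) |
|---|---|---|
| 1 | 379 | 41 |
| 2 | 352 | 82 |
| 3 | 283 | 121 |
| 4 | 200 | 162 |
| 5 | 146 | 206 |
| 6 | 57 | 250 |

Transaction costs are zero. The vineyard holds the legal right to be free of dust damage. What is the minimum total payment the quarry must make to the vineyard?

Efficient level: marginal profit ≥ marginal dust damage through level 4, so k* = 4.
With the vineyard holding the right, the quarry must at least compensate total damage at k*: 41 + 82 + 121 + 162 = 406.

$406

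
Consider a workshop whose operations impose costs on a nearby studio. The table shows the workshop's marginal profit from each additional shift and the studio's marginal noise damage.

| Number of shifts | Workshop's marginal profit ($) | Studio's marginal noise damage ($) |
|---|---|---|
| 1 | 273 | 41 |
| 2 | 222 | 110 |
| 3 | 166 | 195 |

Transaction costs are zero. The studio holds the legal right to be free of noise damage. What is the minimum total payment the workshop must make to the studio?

Efficient level: marginal profit ≥ marginal noise damage through level 2, so k* = 2.
With the studio holding the right, the workshop must at least compensate total damage at k*: 41 + 110 = 151.

$151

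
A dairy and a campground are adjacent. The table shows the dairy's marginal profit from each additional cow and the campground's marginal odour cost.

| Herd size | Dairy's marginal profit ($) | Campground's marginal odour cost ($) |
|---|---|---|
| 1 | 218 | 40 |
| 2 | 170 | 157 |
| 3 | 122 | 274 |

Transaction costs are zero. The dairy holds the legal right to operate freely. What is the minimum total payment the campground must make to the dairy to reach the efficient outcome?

Left alone the dairy would choose level 3 (marginal profit stays positive).
Efficient level: k* = 2 (marginal profit ≥ marginal odour cost through 2).
The campground must at least cover the dairy's forgone profit from cutting 3→2: 122 = 122.

$122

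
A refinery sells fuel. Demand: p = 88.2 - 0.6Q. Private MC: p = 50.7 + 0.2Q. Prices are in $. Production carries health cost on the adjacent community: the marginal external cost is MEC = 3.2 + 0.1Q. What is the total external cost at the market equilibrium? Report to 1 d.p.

$259.9

Market equilibrium (private): 50.7 + 0.2Q = 88.2 - 0.6Q → Q_m = 46.8750.
Total external cost = ∫₀^{Q_m} (3.2 + 0.1Q) dQ = 3.2×46.8750 + ½×0.1×46.8750² = 259.8633.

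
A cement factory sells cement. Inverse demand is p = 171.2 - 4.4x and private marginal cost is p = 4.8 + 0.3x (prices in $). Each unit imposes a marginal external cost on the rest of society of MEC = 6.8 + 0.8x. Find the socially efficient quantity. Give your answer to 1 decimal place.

x* = 29.0

Social marginal cost = private MC + MEC = 11.6 + 1.1x.
Set SMC = demand: 11.6 + 1.1x = 171.2 - 4.4x → x* = 29.0182.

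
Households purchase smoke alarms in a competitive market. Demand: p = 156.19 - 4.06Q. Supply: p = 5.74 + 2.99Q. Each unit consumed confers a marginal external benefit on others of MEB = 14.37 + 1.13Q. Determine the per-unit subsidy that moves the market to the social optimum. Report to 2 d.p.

subsidy = 45.83 per unit

Social marginal benefit = demand + MEB = 170.56 - 2.93Q.
Set SMB = MC: 170.56 - 2.93Q = 5.74 + 2.99Q → Q* = 27.8412.
The Pigouvian subsidy equals MEB at Q*: 14.37 + 1.13×27.8412 = 45.8306.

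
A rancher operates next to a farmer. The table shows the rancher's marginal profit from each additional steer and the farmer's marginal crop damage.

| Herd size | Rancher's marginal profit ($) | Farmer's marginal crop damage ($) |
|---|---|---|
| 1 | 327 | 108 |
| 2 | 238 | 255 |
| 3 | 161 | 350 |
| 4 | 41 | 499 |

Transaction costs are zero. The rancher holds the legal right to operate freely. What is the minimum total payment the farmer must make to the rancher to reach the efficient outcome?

$440

Left alone the rancher would choose level 4 (marginal profit stays positive).
Efficient level: k* = 1 (marginal profit ≥ marginal crop damage through 1).
The farmer must at least cover the rancher's forgone profit from cutting 4→1: 238 + 161 + 41 = 440.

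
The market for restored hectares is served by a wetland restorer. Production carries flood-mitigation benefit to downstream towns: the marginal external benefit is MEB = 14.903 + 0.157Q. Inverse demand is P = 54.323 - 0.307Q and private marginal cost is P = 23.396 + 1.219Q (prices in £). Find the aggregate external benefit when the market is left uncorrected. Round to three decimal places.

£334.278

Market equilibrium (private): 23.396 + 1.219Q = 54.323 - 0.307Q → Q_m = 20.2667.
Total external benefit = ∫₀^{Q_m} (14.903 + 0.157Q) dQ = 14.903×20.2667 + ½×0.157×20.2667² = 334.2777.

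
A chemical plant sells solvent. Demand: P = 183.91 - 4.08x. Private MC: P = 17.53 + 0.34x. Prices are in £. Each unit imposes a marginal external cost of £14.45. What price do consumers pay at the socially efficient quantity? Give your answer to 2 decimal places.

P = £43.67

Social marginal cost = private MC + MEC = 31.98 + 0.34x.
Set SMC = demand: 31.98 + 0.34x = 183.91 - 4.08x → x* = 34.3733.
Consumer price on the demand curve at x*: 183.91 − 4.08×34.3733 = 43.6669.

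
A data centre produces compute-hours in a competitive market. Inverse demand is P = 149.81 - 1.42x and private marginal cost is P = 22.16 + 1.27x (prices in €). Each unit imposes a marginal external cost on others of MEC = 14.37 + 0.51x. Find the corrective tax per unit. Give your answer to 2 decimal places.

tax = €32.42 per unit

Social marginal cost = private MC + MEC = 36.53 + 1.78x.
Set SMC = demand: 36.53 + 1.78x = 149.81 - 1.42x → x* = 35.4000.
The Pigouvian tax equals MEC at x*: 14.37 + 0.51×35.4000 = 32.4240.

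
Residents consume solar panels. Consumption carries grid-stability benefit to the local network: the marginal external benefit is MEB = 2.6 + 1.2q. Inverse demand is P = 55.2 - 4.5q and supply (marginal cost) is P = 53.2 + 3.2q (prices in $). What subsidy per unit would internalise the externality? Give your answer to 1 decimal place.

subsidy = $3.4 per unit

Social marginal benefit = demand + MEB = 57.8 - 3.3q.
Set SMB = MC: 57.8 - 3.3q = 53.2 + 3.2q → q* = 0.7077.
The Pigouvian subsidy equals MEB at q*: 2.6 + 1.2×0.7077 = 3.4492.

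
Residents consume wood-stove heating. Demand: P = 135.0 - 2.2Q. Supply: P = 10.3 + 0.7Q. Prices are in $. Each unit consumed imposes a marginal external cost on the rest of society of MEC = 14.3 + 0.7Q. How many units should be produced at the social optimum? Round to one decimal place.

Q* = 30.7

Social marginal benefit = demand − MEC = 120.7 - 2.9Q.
Set SMB = MC: 120.7 - 2.9Q = 10.3 + 0.7Q → Q* = 30.6667.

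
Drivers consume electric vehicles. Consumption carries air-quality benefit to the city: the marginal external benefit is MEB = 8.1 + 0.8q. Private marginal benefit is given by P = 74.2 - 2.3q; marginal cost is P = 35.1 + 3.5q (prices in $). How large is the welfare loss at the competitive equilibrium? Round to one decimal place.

Market equilibrium (private): 35.1 + 3.5q = 74.2 - 2.3q → q_m = 6.7414.
Social marginal benefit = demand + MEB = 82.3 - 1.5q.
Set SMB = MC: 82.3 - 1.5q = 35.1 + 3.5q → q* = 9.4400.
The welfare-loss triangle has base |q_m − q*| and height MEB(q_m) (the vertical gap between SMB and MC is zero at q* and MEB at q_m).
DWL = ½ × 2.6986 × 13.4931 = 18.2062.

DWL = $18.2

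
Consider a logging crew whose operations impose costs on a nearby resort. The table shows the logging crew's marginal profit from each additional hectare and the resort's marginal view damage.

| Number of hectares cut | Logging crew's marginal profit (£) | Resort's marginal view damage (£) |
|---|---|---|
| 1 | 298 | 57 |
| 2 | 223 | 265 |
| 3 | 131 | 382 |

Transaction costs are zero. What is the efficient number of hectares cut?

Bargaining reaches the level where marginal profit last exceeds marginal view damage.
That holds through level 1 (298 ≥ 57) but not at 2 (223 < 265).

1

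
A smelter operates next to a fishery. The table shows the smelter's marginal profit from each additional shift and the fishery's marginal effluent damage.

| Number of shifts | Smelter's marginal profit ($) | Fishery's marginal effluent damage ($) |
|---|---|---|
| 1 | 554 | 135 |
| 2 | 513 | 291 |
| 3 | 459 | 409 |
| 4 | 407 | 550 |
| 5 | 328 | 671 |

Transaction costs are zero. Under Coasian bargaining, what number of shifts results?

Bargaining reaches the level where marginal profit last exceeds marginal effluent damage.
That holds through level 3 (459 ≥ 409) but not at 4 (407 < 550).

3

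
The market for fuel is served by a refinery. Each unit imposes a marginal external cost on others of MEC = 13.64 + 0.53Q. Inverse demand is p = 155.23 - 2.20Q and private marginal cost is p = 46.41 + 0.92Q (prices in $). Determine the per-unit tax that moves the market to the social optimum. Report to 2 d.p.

Social marginal cost = private MC + MEC = 60.05 + 1.45Q.
Set SMC = demand: 60.05 + 1.45Q = 155.23 - 2.20Q → Q* = 26.0767.
The Pigouvian tax equals MEC at Q*: 13.64 + 0.53×26.0767 = 27.4607.

tax = $27.46 per unit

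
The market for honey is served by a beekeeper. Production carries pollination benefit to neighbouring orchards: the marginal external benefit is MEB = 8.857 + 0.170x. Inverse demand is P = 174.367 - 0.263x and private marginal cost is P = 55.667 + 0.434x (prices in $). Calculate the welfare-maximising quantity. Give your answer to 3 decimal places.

x* = 242.044

Social marginal cost = private MC − MEB = 46.810 + 0.264x.
Set SMC = demand: 46.810 + 0.264x = 174.367 - 0.263x → x* = 242.0436.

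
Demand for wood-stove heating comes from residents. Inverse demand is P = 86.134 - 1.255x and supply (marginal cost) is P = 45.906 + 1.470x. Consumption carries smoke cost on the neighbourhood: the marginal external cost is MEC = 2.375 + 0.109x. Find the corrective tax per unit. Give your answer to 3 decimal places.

tax = 3.831 per unit

Social marginal benefit = demand − MEC = 83.759 - 1.364x.
Set SMB = MC: 83.759 - 1.364x = 45.906 + 1.470x → x* = 13.3567.
The Pigouvian tax equals MEC at x*: 2.375 + 0.109×13.3567 = 3.8309.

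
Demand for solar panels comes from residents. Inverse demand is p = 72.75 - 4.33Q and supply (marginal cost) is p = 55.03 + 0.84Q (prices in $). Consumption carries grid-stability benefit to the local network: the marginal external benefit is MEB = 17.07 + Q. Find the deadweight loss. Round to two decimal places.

Market equilibrium (private): 55.03 + 0.84Q = 72.75 - 4.33Q → Q_m = 3.4275.
Social marginal benefit = demand + MEB = 89.82 - 3.33Q.
Set SMB = MC: 89.82 - 3.33Q = 55.03 + 0.84Q → Q* = 8.3429.
Between Q* and Q_m the wedge SMB − MC runs linearly from 0 to MEB(Q_m), so the loss is a triangle.
DWL = ½ × 4.9154 × 20.4975 = 50.3767.

DWL = $50.38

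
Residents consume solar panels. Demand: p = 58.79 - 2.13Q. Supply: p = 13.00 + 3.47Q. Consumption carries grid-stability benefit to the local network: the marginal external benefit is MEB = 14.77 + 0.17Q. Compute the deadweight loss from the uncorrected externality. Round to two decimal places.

DWL = 24.05

Market equilibrium (private): 13.00 + 3.47Q = 58.79 - 2.13Q → Q_m = 8.1768.
Social marginal benefit = demand + MEB = 73.56 - 1.96Q.
Set SMB = MC: 73.56 - 1.96Q = 13.00 + 3.47Q → Q* = 11.1529.
The loss is the area between SMB and MC from Q* to Q_m; with linear curves that's a triangle of height MEB(Q_m).
DWL = ½ × 2.9761 × 16.1601 = 24.0470.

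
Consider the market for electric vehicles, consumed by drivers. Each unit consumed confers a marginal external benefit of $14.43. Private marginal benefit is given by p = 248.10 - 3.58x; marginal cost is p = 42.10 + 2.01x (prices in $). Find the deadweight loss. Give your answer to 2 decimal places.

DWL = $18.62

Market equilibrium (private): 42.10 + 2.01x = 248.10 - 3.58x → x_m = 36.8515.
Social marginal benefit = demand + MEB = 262.53 - 3.58x.
Set SMB = MC: 262.53 - 3.58x = 42.10 + 2.01x → x* = 39.4329.
Height of the DWL triangle at x_m is SMB(x_m) − MC(x_m) = MEB(x_m) = 14.4300.
DWL = ½ × 2.5814 × 14.4300 = 18.6248.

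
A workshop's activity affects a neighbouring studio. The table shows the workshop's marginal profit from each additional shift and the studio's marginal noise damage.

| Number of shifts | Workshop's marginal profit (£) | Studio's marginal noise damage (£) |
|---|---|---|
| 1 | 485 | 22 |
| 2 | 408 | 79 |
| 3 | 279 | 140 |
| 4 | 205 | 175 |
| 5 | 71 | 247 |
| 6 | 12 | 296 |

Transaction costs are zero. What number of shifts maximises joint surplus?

Bargaining reaches the level where marginal profit last exceeds marginal noise damage.
That holds through level 4 (205 ≥ 175) but not at 5 (71 < 247).

4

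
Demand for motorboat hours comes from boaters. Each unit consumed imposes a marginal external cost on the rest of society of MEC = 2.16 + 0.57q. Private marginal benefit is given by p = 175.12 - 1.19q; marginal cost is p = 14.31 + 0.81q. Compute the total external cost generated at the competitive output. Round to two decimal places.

2016.19

Market equilibrium (private): 14.31 + 0.81q = 175.12 - 1.19q → q_m = 80.4050.
Total external cost = ∫₀^{q_m} (2.16 + 0.57q) dq = 2.16×80.4050 + ½×0.57×80.4050² = 2016.1895.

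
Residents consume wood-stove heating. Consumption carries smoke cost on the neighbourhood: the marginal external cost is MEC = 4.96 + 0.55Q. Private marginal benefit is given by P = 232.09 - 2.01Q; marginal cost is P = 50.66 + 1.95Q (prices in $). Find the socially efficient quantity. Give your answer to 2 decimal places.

Social marginal benefit = demand − MEC = 227.13 - 2.56Q.
Set SMB = MC: 227.13 - 2.56Q = 50.66 + 1.95Q → Q* = 39.1286.

Q* = 39.13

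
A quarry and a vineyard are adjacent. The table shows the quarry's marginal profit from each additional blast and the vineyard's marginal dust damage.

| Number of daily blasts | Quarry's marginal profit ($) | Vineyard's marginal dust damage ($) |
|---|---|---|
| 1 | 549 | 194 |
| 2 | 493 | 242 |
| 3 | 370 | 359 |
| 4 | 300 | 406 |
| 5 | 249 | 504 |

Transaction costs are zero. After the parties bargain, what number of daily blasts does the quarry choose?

Bargaining reaches the level where marginal profit last exceeds marginal dust damage.
That holds through level 3 (370 ≥ 359) but not at 4 (300 < 406).

3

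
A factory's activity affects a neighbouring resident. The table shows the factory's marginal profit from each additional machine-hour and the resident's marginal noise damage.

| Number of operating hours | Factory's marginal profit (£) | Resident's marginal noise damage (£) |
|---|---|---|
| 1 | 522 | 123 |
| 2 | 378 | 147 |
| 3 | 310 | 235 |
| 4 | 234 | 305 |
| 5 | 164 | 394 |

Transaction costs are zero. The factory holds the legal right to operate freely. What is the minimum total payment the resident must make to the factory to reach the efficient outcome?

£398

Left alone the factory would choose level 5 (marginal profit stays positive).
Efficient level: k* = 3 (marginal profit ≥ marginal noise damage through 3).
The resident must at least cover the factory's forgone profit from cutting 5→3: 234 + 164 = 398.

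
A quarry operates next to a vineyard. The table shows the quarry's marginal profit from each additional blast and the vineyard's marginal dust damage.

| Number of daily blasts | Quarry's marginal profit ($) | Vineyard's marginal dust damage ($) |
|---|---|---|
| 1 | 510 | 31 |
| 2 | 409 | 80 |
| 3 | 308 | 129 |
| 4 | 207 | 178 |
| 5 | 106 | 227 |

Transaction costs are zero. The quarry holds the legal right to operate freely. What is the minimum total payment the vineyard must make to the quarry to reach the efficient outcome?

$106

Left alone the quarry would choose level 5 (marginal profit stays positive).
Efficient level: k* = 4 (marginal profit ≥ marginal dust damage through 4).
The vineyard must at least cover the quarry's forgone profit from cutting 5→4: 106 = 106.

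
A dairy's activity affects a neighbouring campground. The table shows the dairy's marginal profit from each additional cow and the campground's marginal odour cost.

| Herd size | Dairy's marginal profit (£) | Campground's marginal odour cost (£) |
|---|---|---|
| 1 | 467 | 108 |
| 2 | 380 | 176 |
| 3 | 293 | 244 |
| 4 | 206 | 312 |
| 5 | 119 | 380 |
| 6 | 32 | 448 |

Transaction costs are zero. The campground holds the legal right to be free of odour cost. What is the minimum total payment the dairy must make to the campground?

Efficient level: marginal profit ≥ marginal odour cost through level 3, so k* = 3.
With the campground holding the right, the dairy must at least compensate total damage at k*: 108 + 176 + 244 = 528.

£528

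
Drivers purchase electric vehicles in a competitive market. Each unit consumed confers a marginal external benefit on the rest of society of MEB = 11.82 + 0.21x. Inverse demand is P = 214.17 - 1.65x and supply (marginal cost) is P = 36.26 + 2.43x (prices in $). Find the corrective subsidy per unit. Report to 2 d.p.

Social marginal benefit = demand + MEB = 225.99 - 1.44x.
Set SMB = MC: 225.99 - 1.44x = 36.26 + 2.43x → x* = 49.0258.
The Pigouvian subsidy equals MEB at x*: 11.82 + 0.21×49.0258 = 22.1154.

subsidy = $22.12 per unit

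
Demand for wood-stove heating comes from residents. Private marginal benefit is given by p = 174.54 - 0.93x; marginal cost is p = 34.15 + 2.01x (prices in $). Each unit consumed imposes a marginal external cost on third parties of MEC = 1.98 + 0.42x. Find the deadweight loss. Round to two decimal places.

DWL = $72.26

Market equilibrium (private): 34.15 + 2.01x = 174.54 - 0.93x → x_m = 47.7517.
Social marginal benefit = demand − MEC = 172.56 - 1.35x.
Set SMB = MC: 172.56 - 1.35x = 34.15 + 2.01x → x* = 41.1935.
Height of the DWL triangle at x_m is MC(x_m) − SMB(x_m) = MEC(x_m) = 22.0357.
DWL = ½ × 6.5582 × 22.0357 = 72.2573.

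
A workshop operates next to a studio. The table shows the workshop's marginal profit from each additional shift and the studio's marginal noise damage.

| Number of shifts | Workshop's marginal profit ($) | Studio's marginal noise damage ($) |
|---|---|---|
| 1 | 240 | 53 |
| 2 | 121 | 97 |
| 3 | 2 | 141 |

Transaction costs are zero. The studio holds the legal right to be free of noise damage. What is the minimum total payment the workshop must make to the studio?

Efficient level: marginal profit ≥ marginal noise damage through level 2, so k* = 2.
With the studio holding the right, the workshop must at least compensate total damage at k*: 53 + 97 = 150.

$150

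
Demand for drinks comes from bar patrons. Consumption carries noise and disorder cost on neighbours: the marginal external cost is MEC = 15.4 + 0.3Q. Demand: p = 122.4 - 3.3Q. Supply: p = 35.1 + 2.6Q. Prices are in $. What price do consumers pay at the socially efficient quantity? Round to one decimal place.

P = $84.1

Social marginal benefit = demand − MEC = 107.0 - 3.6Q.
Set SMB = MC: 107.0 - 3.6Q = 35.1 + 2.6Q → Q* = 11.5968.
Consumer price on the demand curve at Q*: 122.4 − 3.3×11.5968 = 84.1306.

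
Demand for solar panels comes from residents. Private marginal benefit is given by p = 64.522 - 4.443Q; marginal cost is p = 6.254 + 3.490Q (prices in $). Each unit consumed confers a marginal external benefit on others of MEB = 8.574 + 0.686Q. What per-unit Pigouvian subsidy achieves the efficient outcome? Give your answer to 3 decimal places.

subsidy = $14.901 per unit

Social marginal benefit = demand + MEB = 73.096 - 3.757Q.
Set SMB = MC: 73.096 - 3.757Q = 6.254 + 3.490Q → Q* = 9.2234.
The Pigouvian subsidy equals MEB at Q*: 8.574 + 0.686×9.2234 = 14.9013.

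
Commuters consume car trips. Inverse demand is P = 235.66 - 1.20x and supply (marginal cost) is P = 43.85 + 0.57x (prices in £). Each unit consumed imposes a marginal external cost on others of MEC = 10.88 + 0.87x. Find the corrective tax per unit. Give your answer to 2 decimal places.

tax = £70.50 per unit

Social marginal benefit = demand − MEC = 224.78 - 2.07x.
Set SMB = MC: 224.78 - 2.07x = 43.85 + 0.57x → x* = 68.5341.
The Pigouvian tax equals MEC at x*: 10.88 + 0.87×68.5341 = 70.5047.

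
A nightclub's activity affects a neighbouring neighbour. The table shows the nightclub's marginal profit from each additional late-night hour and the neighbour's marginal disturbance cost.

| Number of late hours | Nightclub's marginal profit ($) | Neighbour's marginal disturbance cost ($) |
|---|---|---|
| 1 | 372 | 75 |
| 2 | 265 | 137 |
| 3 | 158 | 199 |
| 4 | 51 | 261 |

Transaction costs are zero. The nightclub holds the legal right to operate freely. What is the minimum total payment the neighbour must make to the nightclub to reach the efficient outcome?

Left alone the nightclub would choose level 4 (marginal profit stays positive).
Efficient level: k* = 2 (marginal profit ≥ marginal disturbance cost through 2).
The neighbour must at least cover the nightclub's forgone profit from cutting 4→2: 158 + 51 = 209.

$209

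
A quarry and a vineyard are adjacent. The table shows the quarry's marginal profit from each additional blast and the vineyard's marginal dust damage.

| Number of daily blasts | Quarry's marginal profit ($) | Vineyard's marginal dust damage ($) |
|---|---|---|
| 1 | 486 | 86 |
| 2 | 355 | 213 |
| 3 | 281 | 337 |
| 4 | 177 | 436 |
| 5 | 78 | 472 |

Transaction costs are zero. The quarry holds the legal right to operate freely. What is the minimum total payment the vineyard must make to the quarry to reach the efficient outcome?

$536

Left alone the quarry would choose level 5 (marginal profit stays positive).
Efficient level: k* = 2 (marginal profit ≥ marginal dust damage through 2).
The vineyard must at least cover the quarry's forgone profit from cutting 5→2: 281 + 177 + 78 = 536.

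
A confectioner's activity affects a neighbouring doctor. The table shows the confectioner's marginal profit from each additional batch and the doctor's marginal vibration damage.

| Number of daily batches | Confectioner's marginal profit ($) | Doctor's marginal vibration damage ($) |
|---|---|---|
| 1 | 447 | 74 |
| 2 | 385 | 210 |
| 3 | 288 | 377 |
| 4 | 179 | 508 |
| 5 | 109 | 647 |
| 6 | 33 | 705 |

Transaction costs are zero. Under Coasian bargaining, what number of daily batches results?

Bargaining reaches the level where marginal profit last exceeds marginal vibration damage.
That holds through level 2 (385 ≥ 210) but not at 3 (288 < 377).

2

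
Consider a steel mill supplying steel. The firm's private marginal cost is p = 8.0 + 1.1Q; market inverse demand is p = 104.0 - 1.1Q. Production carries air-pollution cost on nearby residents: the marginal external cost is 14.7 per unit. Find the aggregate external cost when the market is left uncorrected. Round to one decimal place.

Market equilibrium (private): 8.0 + 1.1Q = 104.0 - 1.1Q → Q_m = 43.6364.
Total external cost = MEC × Q_m = 14.7 × 43.6364 = 641.4551.

641.5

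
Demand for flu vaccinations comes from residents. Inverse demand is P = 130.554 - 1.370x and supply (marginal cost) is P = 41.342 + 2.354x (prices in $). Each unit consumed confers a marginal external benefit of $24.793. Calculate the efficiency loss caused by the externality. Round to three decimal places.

Market equilibrium (private): 41.342 + 2.354x = 130.554 - 1.370x → x_m = 23.9560.
Social marginal benefit = demand + MEB = 155.347 - 1.370x.
Set SMB = MC: 155.347 - 1.370x = 41.342 + 2.354x → x* = 30.6136.
Height of the DWL triangle at x_m is SMB(x_m) − MC(x_m) = MEB(x_m) = 24.7930.
DWL = ½ × 6.6576 × 24.7930 = 82.5309.

DWL = $82.531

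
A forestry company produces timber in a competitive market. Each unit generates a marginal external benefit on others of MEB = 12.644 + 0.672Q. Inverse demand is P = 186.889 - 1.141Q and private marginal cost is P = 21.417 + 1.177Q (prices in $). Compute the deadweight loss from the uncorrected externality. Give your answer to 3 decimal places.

Market equilibrium (private): 21.417 + 1.177Q = 186.889 - 1.141Q → Q_m = 71.3857.
Social marginal cost = private MC − MEB = 8.773 + 0.505Q.
Set SMC = demand: 8.773 + 0.505Q = 186.889 - 1.141Q → Q* = 108.2114.
The welfare-loss triangle has base |Q_m − Q*| and height MEB(Q_m) (the vertical gap between SMC and demand is zero at Q* and MEB at Q_m).
DWL = ½ × 36.8257 × 60.6152 = 1116.0986.

DWL = $1116.099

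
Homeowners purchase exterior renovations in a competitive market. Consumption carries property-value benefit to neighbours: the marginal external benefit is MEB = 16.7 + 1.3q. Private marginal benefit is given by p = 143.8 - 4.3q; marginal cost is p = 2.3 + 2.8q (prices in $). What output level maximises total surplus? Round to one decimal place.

q* = 27.3

Social marginal benefit = demand + MEB = 160.5 - 3.0q.
Set SMB = MC: 160.5 - 3.0q = 2.3 + 2.8q → q* = 27.2759.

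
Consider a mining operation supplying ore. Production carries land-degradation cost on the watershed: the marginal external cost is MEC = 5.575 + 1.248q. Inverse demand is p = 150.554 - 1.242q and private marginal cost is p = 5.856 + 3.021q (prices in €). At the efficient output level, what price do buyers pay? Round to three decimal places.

P = €119.200

Social marginal cost = private MC + MEC = 11.431 + 4.269q.
Set SMC = demand: 11.431 + 4.269q = 150.554 - 1.242q → q* = 25.2446.
Consumer price on the demand curve at q*: 150.554 − 1.242×25.2446 = 119.2002.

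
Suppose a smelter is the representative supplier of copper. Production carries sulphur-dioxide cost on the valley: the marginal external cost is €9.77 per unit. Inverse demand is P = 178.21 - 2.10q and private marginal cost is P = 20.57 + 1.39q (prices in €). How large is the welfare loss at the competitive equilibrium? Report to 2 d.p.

DWL = €13.68

Market equilibrium (private): 20.57 + 1.39q = 178.21 - 2.10q → q_m = 45.1691.
Social marginal cost = private MC + MEC = 30.34 + 1.39q.
Set SMC = demand: 30.34 + 1.39q = 178.21 - 2.10q → q* = 42.3696.
The welfare-loss triangle has base |q_m − q*| and height MEC(q_m) (the vertical gap between SMC and demand is zero at q* and MEC at q_m).
DWL = ½ × 2.7995 × 9.7700 = 13.6756.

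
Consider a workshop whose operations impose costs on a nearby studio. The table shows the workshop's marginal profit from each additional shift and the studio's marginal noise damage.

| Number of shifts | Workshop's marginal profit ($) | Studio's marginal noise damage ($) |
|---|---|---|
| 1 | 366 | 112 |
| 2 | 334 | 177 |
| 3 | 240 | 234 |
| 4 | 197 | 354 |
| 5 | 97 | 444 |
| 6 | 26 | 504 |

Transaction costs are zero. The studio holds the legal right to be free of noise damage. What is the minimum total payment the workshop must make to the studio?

$523

Efficient level: marginal profit ≥ marginal noise damage through level 3, so k* = 3.
With the studio holding the right, the workshop must at least compensate total damage at k*: 112 + 177 + 234 = 523.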